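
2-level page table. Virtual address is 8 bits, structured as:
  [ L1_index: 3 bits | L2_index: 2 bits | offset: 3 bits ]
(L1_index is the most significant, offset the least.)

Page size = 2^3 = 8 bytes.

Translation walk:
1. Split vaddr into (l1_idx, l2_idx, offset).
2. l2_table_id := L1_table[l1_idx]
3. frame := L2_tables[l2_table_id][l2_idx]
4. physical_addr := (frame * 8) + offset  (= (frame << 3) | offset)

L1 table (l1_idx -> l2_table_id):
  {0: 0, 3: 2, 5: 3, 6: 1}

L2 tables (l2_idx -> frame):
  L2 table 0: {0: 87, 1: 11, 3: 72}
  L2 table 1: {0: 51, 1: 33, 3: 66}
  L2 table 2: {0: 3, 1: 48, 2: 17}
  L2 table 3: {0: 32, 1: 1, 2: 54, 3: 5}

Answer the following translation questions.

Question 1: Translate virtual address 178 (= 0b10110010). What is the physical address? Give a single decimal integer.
vaddr = 178 = 0b10110010
Split: l1_idx=5, l2_idx=2, offset=2
L1[5] = 3
L2[3][2] = 54
paddr = 54 * 8 + 2 = 434

Answer: 434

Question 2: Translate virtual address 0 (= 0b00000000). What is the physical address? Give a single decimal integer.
vaddr = 0 = 0b00000000
Split: l1_idx=0, l2_idx=0, offset=0
L1[0] = 0
L2[0][0] = 87
paddr = 87 * 8 + 0 = 696

Answer: 696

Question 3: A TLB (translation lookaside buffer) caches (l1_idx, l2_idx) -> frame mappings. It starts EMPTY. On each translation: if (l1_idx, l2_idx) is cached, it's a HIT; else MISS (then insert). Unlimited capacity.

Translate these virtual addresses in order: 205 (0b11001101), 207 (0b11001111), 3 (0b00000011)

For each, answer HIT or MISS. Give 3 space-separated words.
vaddr=205: (6,1) not in TLB -> MISS, insert
vaddr=207: (6,1) in TLB -> HIT
vaddr=3: (0,0) not in TLB -> MISS, insert

Answer: MISS HIT MISS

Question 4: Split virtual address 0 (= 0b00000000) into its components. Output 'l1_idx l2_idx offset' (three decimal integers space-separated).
Answer: 0 0 0

Derivation:
vaddr = 0 = 0b00000000
  top 3 bits -> l1_idx = 0
  next 2 bits -> l2_idx = 0
  bottom 3 bits -> offset = 0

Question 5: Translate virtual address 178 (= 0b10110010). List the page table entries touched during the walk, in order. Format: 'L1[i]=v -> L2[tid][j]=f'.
Answer: L1[5]=3 -> L2[3][2]=54

Derivation:
vaddr = 178 = 0b10110010
Split: l1_idx=5, l2_idx=2, offset=2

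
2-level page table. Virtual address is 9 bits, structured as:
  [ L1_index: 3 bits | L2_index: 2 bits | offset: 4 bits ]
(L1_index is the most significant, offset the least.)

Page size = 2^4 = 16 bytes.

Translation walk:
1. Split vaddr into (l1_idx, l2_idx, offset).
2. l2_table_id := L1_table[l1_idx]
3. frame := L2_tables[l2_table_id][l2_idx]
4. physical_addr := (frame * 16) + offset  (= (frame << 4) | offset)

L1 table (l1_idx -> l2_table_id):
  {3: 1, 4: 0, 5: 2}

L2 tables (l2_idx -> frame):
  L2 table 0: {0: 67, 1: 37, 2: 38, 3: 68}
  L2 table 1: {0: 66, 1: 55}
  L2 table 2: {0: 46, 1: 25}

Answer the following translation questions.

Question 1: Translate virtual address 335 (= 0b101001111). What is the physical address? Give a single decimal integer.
Answer: 751

Derivation:
vaddr = 335 = 0b101001111
Split: l1_idx=5, l2_idx=0, offset=15
L1[5] = 2
L2[2][0] = 46
paddr = 46 * 16 + 15 = 751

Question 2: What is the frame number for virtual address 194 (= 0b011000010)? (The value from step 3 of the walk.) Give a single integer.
Answer: 66

Derivation:
vaddr = 194: l1_idx=3, l2_idx=0
L1[3] = 1; L2[1][0] = 66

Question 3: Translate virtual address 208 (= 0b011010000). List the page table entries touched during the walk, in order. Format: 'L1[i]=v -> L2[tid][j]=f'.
Answer: L1[3]=1 -> L2[1][1]=55

Derivation:
vaddr = 208 = 0b011010000
Split: l1_idx=3, l2_idx=1, offset=0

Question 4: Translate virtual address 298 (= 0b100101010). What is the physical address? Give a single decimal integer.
vaddr = 298 = 0b100101010
Split: l1_idx=4, l2_idx=2, offset=10
L1[4] = 0
L2[0][2] = 38
paddr = 38 * 16 + 10 = 618

Answer: 618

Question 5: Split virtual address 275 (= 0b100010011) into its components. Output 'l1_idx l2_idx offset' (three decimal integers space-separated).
Answer: 4 1 3

Derivation:
vaddr = 275 = 0b100010011
  top 3 bits -> l1_idx = 4
  next 2 bits -> l2_idx = 1
  bottom 4 bits -> offset = 3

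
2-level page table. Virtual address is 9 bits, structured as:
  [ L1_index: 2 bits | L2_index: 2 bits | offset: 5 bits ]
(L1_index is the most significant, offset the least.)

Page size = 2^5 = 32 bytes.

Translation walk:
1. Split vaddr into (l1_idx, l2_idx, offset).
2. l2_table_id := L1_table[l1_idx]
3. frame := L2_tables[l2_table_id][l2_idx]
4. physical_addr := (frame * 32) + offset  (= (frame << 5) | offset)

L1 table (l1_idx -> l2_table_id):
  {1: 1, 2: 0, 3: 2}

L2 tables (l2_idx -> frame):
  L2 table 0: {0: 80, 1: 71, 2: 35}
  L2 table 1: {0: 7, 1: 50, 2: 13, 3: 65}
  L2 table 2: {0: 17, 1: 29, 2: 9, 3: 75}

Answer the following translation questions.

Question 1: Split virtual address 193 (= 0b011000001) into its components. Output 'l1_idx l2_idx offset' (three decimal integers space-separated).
Answer: 1 2 1

Derivation:
vaddr = 193 = 0b011000001
  top 2 bits -> l1_idx = 1
  next 2 bits -> l2_idx = 2
  bottom 5 bits -> offset = 1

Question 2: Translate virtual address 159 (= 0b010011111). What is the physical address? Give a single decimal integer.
vaddr = 159 = 0b010011111
Split: l1_idx=1, l2_idx=0, offset=31
L1[1] = 1
L2[1][0] = 7
paddr = 7 * 32 + 31 = 255

Answer: 255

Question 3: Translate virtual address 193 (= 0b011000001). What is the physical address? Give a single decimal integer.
vaddr = 193 = 0b011000001
Split: l1_idx=1, l2_idx=2, offset=1
L1[1] = 1
L2[1][2] = 13
paddr = 13 * 32 + 1 = 417

Answer: 417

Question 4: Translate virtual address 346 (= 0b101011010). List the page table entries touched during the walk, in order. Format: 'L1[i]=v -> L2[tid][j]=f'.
Answer: L1[2]=0 -> L2[0][2]=35

Derivation:
vaddr = 346 = 0b101011010
Split: l1_idx=2, l2_idx=2, offset=26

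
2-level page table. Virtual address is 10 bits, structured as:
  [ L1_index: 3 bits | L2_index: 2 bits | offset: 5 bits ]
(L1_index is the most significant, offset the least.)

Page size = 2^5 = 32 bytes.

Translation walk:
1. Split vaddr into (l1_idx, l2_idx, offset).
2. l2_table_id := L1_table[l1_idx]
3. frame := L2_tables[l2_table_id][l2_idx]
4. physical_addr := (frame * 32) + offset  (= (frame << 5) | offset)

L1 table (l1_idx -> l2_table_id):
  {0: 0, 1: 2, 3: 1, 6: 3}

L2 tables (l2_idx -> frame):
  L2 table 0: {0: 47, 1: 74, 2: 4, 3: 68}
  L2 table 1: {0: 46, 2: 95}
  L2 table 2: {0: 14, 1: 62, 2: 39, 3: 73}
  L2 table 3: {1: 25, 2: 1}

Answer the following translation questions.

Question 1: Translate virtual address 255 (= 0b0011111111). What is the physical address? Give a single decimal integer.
vaddr = 255 = 0b0011111111
Split: l1_idx=1, l2_idx=3, offset=31
L1[1] = 2
L2[2][3] = 73
paddr = 73 * 32 + 31 = 2367

Answer: 2367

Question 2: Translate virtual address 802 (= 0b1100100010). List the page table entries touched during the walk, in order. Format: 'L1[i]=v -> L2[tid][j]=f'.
vaddr = 802 = 0b1100100010
Split: l1_idx=6, l2_idx=1, offset=2

Answer: L1[6]=3 -> L2[3][1]=25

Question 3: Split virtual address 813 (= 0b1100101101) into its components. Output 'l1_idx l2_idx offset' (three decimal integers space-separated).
Answer: 6 1 13

Derivation:
vaddr = 813 = 0b1100101101
  top 3 bits -> l1_idx = 6
  next 2 bits -> l2_idx = 1
  bottom 5 bits -> offset = 13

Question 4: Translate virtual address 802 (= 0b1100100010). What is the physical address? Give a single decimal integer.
vaddr = 802 = 0b1100100010
Split: l1_idx=6, l2_idx=1, offset=2
L1[6] = 3
L2[3][1] = 25
paddr = 25 * 32 + 2 = 802

Answer: 802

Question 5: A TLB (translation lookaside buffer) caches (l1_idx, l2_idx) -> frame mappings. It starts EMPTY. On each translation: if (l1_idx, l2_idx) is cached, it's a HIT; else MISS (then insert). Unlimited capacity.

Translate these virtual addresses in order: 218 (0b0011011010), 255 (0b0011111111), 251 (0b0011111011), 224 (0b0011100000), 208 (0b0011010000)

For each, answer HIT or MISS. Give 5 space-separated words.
vaddr=218: (1,2) not in TLB -> MISS, insert
vaddr=255: (1,3) not in TLB -> MISS, insert
vaddr=251: (1,3) in TLB -> HIT
vaddr=224: (1,3) in TLB -> HIT
vaddr=208: (1,2) in TLB -> HIT

Answer: MISS MISS HIT HIT HIT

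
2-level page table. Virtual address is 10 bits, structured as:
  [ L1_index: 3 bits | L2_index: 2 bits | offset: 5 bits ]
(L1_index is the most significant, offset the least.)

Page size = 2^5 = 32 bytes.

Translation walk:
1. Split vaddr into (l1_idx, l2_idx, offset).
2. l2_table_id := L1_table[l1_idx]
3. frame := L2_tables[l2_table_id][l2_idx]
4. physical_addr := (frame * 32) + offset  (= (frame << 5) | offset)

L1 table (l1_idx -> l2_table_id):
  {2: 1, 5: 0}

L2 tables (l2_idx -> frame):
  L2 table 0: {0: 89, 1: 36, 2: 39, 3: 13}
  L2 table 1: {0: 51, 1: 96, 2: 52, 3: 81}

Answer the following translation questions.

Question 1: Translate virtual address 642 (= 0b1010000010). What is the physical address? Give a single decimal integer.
Answer: 2850

Derivation:
vaddr = 642 = 0b1010000010
Split: l1_idx=5, l2_idx=0, offset=2
L1[5] = 0
L2[0][0] = 89
paddr = 89 * 32 + 2 = 2850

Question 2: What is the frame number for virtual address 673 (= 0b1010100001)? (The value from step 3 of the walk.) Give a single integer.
Answer: 36

Derivation:
vaddr = 673: l1_idx=5, l2_idx=1
L1[5] = 0; L2[0][1] = 36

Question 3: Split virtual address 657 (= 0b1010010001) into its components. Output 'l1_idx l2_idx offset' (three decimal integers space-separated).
Answer: 5 0 17

Derivation:
vaddr = 657 = 0b1010010001
  top 3 bits -> l1_idx = 5
  next 2 bits -> l2_idx = 0
  bottom 5 bits -> offset = 17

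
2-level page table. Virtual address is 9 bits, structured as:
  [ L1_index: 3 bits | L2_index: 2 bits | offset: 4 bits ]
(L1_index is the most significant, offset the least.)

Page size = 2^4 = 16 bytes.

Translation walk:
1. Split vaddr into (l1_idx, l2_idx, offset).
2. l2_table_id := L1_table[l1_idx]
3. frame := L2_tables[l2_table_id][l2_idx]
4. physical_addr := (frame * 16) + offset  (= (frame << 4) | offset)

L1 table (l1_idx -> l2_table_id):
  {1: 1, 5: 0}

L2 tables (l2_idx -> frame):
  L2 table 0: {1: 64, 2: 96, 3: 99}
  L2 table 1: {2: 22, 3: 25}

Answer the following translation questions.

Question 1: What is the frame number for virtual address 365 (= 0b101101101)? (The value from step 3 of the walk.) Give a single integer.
Answer: 96

Derivation:
vaddr = 365: l1_idx=5, l2_idx=2
L1[5] = 0; L2[0][2] = 96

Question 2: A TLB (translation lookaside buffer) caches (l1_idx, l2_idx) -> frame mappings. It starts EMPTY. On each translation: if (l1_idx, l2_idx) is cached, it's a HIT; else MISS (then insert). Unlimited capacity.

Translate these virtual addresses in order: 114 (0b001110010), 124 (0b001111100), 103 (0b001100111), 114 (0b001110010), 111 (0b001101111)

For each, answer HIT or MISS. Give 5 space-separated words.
Answer: MISS HIT MISS HIT HIT

Derivation:
vaddr=114: (1,3) not in TLB -> MISS, insert
vaddr=124: (1,3) in TLB -> HIT
vaddr=103: (1,2) not in TLB -> MISS, insert
vaddr=114: (1,3) in TLB -> HIT
vaddr=111: (1,2) in TLB -> HIT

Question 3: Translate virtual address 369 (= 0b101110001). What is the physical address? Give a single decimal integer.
vaddr = 369 = 0b101110001
Split: l1_idx=5, l2_idx=3, offset=1
L1[5] = 0
L2[0][3] = 99
paddr = 99 * 16 + 1 = 1585

Answer: 1585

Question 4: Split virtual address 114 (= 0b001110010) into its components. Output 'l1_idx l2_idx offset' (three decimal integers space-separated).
Answer: 1 3 2

Derivation:
vaddr = 114 = 0b001110010
  top 3 bits -> l1_idx = 1
  next 2 bits -> l2_idx = 3
  bottom 4 bits -> offset = 2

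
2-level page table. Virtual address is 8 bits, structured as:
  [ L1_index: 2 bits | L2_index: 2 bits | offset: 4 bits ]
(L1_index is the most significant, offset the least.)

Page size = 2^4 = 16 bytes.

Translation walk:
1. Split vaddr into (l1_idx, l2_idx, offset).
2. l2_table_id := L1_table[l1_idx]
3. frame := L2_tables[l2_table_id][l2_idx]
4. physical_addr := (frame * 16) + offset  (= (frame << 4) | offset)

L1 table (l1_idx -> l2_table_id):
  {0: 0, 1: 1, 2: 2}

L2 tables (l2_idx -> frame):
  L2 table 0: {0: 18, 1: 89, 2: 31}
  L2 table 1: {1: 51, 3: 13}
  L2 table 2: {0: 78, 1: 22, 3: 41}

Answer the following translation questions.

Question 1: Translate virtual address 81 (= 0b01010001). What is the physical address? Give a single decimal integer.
vaddr = 81 = 0b01010001
Split: l1_idx=1, l2_idx=1, offset=1
L1[1] = 1
L2[1][1] = 51
paddr = 51 * 16 + 1 = 817

Answer: 817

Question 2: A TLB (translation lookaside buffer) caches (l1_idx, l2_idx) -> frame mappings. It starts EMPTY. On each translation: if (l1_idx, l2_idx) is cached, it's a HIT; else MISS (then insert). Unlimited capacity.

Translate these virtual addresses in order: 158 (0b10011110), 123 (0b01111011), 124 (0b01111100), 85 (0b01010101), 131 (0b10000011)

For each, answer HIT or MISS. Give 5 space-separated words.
Answer: MISS MISS HIT MISS MISS

Derivation:
vaddr=158: (2,1) not in TLB -> MISS, insert
vaddr=123: (1,3) not in TLB -> MISS, insert
vaddr=124: (1,3) in TLB -> HIT
vaddr=85: (1,1) not in TLB -> MISS, insert
vaddr=131: (2,0) not in TLB -> MISS, insert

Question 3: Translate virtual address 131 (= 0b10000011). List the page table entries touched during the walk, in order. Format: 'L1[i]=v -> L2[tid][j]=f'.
vaddr = 131 = 0b10000011
Split: l1_idx=2, l2_idx=0, offset=3

Answer: L1[2]=2 -> L2[2][0]=78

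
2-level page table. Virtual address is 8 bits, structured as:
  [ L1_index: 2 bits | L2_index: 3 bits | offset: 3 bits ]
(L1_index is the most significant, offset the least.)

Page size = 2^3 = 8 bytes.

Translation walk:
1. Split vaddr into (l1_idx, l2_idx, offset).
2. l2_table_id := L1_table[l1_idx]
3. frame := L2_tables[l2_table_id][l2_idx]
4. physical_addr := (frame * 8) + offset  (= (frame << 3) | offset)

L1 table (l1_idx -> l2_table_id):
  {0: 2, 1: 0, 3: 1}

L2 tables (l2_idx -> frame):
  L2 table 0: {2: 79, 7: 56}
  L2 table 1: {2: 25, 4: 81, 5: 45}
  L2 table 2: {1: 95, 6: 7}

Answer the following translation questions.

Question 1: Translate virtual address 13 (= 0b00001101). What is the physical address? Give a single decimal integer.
Answer: 765

Derivation:
vaddr = 13 = 0b00001101
Split: l1_idx=0, l2_idx=1, offset=5
L1[0] = 2
L2[2][1] = 95
paddr = 95 * 8 + 5 = 765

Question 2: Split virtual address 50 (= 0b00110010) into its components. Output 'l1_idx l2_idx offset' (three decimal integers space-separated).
Answer: 0 6 2

Derivation:
vaddr = 50 = 0b00110010
  top 2 bits -> l1_idx = 0
  next 3 bits -> l2_idx = 6
  bottom 3 bits -> offset = 2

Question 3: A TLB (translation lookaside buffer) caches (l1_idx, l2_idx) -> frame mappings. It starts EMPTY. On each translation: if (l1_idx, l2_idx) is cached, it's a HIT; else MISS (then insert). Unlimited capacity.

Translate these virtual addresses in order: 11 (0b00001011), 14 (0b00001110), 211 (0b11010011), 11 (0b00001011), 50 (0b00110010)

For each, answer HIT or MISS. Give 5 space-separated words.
vaddr=11: (0,1) not in TLB -> MISS, insert
vaddr=14: (0,1) in TLB -> HIT
vaddr=211: (3,2) not in TLB -> MISS, insert
vaddr=11: (0,1) in TLB -> HIT
vaddr=50: (0,6) not in TLB -> MISS, insert

Answer: MISS HIT MISS HIT MISS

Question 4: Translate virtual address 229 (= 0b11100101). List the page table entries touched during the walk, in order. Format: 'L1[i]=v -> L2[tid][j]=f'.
vaddr = 229 = 0b11100101
Split: l1_idx=3, l2_idx=4, offset=5

Answer: L1[3]=1 -> L2[1][4]=81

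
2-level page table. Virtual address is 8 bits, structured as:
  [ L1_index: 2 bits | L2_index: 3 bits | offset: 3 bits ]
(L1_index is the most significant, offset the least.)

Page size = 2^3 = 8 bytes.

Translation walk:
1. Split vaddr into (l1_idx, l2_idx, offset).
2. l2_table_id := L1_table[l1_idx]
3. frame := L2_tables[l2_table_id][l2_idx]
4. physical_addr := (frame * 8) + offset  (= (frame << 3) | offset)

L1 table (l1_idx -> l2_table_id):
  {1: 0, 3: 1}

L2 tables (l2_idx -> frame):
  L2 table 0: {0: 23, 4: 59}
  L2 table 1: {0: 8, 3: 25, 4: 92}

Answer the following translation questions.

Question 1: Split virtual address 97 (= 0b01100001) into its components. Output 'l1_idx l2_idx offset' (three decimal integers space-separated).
vaddr = 97 = 0b01100001
  top 2 bits -> l1_idx = 1
  next 3 bits -> l2_idx = 4
  bottom 3 bits -> offset = 1

Answer: 1 4 1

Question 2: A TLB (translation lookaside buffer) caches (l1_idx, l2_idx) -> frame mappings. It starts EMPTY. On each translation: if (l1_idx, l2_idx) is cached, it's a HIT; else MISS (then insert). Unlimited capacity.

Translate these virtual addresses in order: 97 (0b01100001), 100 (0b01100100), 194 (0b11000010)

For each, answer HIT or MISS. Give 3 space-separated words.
Answer: MISS HIT MISS

Derivation:
vaddr=97: (1,4) not in TLB -> MISS, insert
vaddr=100: (1,4) in TLB -> HIT
vaddr=194: (3,0) not in TLB -> MISS, insert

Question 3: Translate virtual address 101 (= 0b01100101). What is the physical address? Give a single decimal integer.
Answer: 477

Derivation:
vaddr = 101 = 0b01100101
Split: l1_idx=1, l2_idx=4, offset=5
L1[1] = 0
L2[0][4] = 59
paddr = 59 * 8 + 5 = 477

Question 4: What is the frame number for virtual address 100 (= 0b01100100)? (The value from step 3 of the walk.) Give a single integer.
vaddr = 100: l1_idx=1, l2_idx=4
L1[1] = 0; L2[0][4] = 59

Answer: 59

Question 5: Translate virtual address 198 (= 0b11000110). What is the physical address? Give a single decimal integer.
Answer: 70

Derivation:
vaddr = 198 = 0b11000110
Split: l1_idx=3, l2_idx=0, offset=6
L1[3] = 1
L2[1][0] = 8
paddr = 8 * 8 + 6 = 70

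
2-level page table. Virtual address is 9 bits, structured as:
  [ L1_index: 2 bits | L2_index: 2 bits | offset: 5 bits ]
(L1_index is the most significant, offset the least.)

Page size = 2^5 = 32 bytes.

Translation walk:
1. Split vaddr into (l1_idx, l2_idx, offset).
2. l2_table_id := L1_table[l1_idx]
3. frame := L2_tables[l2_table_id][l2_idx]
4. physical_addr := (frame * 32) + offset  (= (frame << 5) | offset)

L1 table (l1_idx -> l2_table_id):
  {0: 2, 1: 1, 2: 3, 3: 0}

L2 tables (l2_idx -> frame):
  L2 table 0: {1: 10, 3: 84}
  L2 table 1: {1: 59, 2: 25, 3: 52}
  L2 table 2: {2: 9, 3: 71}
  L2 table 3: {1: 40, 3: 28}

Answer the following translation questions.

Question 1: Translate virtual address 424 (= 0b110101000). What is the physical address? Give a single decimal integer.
vaddr = 424 = 0b110101000
Split: l1_idx=3, l2_idx=1, offset=8
L1[3] = 0
L2[0][1] = 10
paddr = 10 * 32 + 8 = 328

Answer: 328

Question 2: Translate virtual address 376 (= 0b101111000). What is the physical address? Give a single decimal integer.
vaddr = 376 = 0b101111000
Split: l1_idx=2, l2_idx=3, offset=24
L1[2] = 3
L2[3][3] = 28
paddr = 28 * 32 + 24 = 920

Answer: 920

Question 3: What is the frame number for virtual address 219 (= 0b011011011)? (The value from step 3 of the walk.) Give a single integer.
vaddr = 219: l1_idx=1, l2_idx=2
L1[1] = 1; L2[1][2] = 25

Answer: 25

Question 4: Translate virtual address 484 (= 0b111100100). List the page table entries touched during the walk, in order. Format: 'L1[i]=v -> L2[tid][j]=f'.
vaddr = 484 = 0b111100100
Split: l1_idx=3, l2_idx=3, offset=4

Answer: L1[3]=0 -> L2[0][3]=84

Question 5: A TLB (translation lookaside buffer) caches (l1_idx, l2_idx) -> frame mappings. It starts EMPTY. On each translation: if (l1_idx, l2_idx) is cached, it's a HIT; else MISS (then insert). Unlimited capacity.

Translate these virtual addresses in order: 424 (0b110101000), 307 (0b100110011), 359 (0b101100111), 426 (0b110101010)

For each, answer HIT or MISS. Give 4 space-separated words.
vaddr=424: (3,1) not in TLB -> MISS, insert
vaddr=307: (2,1) not in TLB -> MISS, insert
vaddr=359: (2,3) not in TLB -> MISS, insert
vaddr=426: (3,1) in TLB -> HIT

Answer: MISS MISS MISS HIT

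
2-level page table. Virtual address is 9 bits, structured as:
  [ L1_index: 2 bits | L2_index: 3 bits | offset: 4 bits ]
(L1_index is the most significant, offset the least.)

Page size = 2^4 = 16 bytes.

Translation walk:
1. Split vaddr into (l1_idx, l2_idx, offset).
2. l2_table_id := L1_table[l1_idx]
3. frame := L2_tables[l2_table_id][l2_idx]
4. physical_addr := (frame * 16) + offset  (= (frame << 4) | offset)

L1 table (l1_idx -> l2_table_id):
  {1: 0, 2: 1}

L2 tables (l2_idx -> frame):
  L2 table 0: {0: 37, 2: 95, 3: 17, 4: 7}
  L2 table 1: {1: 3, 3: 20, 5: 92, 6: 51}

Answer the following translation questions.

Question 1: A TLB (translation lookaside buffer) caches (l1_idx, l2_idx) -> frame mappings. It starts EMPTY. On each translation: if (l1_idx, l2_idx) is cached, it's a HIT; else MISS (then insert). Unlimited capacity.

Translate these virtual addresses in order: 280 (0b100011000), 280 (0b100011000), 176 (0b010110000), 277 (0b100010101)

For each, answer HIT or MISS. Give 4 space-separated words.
Answer: MISS HIT MISS HIT

Derivation:
vaddr=280: (2,1) not in TLB -> MISS, insert
vaddr=280: (2,1) in TLB -> HIT
vaddr=176: (1,3) not in TLB -> MISS, insert
vaddr=277: (2,1) in TLB -> HIT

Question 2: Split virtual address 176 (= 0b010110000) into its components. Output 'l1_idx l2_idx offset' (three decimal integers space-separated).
vaddr = 176 = 0b010110000
  top 2 bits -> l1_idx = 1
  next 3 bits -> l2_idx = 3
  bottom 4 bits -> offset = 0

Answer: 1 3 0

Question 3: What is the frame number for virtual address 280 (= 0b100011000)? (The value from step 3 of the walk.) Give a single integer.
Answer: 3

Derivation:
vaddr = 280: l1_idx=2, l2_idx=1
L1[2] = 1; L2[1][1] = 3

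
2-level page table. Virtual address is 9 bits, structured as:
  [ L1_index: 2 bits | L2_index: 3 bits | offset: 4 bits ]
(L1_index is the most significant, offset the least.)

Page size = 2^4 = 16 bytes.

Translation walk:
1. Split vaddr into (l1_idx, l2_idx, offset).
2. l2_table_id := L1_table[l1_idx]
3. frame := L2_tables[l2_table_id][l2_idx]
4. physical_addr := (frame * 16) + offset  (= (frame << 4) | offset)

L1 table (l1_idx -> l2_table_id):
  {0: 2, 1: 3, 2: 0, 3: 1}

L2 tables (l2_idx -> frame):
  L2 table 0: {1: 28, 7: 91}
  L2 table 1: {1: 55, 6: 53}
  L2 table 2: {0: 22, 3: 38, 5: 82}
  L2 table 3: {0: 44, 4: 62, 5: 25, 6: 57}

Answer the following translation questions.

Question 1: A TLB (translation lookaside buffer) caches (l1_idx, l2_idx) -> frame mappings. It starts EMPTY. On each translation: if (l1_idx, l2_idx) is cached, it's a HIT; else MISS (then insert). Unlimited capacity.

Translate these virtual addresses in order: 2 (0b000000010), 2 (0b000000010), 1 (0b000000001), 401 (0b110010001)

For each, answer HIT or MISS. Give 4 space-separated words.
Answer: MISS HIT HIT MISS

Derivation:
vaddr=2: (0,0) not in TLB -> MISS, insert
vaddr=2: (0,0) in TLB -> HIT
vaddr=1: (0,0) in TLB -> HIT
vaddr=401: (3,1) not in TLB -> MISS, insert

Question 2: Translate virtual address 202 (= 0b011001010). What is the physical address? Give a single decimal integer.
vaddr = 202 = 0b011001010
Split: l1_idx=1, l2_idx=4, offset=10
L1[1] = 3
L2[3][4] = 62
paddr = 62 * 16 + 10 = 1002

Answer: 1002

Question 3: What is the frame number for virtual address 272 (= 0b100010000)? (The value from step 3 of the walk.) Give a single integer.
Answer: 28

Derivation:
vaddr = 272: l1_idx=2, l2_idx=1
L1[2] = 0; L2[0][1] = 28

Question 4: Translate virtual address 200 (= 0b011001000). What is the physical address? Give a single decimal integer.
vaddr = 200 = 0b011001000
Split: l1_idx=1, l2_idx=4, offset=8
L1[1] = 3
L2[3][4] = 62
paddr = 62 * 16 + 8 = 1000

Answer: 1000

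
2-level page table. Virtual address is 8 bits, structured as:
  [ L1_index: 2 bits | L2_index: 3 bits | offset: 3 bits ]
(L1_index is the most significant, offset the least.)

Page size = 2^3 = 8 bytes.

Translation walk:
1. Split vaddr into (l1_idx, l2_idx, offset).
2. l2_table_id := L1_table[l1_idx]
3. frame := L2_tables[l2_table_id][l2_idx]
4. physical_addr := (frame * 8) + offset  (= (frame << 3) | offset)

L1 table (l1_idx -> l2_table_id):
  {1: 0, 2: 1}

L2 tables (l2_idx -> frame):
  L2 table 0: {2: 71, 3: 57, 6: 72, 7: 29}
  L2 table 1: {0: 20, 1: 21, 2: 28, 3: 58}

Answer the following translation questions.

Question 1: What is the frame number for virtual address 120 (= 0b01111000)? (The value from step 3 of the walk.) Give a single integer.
Answer: 29

Derivation:
vaddr = 120: l1_idx=1, l2_idx=7
L1[1] = 0; L2[0][7] = 29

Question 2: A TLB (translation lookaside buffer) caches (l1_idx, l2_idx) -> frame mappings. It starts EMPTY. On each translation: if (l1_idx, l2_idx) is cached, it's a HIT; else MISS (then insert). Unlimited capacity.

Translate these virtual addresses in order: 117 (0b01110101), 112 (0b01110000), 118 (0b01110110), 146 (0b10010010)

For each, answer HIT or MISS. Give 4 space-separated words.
Answer: MISS HIT HIT MISS

Derivation:
vaddr=117: (1,6) not in TLB -> MISS, insert
vaddr=112: (1,6) in TLB -> HIT
vaddr=118: (1,6) in TLB -> HIT
vaddr=146: (2,2) not in TLB -> MISS, insert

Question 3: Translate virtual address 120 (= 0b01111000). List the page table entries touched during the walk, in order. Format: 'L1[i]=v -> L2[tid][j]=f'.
vaddr = 120 = 0b01111000
Split: l1_idx=1, l2_idx=7, offset=0

Answer: L1[1]=0 -> L2[0][7]=29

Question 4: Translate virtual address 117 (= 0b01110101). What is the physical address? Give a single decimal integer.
Answer: 581

Derivation:
vaddr = 117 = 0b01110101
Split: l1_idx=1, l2_idx=6, offset=5
L1[1] = 0
L2[0][6] = 72
paddr = 72 * 8 + 5 = 581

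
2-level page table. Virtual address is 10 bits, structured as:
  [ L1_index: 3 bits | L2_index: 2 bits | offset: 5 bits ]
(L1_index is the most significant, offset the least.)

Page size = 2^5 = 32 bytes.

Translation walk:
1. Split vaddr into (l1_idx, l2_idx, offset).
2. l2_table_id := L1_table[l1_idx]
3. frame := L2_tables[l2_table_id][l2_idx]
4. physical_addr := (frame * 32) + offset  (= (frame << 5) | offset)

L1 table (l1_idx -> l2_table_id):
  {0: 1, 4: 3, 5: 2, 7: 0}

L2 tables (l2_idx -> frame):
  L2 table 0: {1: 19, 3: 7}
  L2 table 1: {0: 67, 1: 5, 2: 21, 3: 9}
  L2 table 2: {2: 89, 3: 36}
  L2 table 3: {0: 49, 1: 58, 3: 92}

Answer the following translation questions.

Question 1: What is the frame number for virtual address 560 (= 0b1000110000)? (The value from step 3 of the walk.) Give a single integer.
vaddr = 560: l1_idx=4, l2_idx=1
L1[4] = 3; L2[3][1] = 58

Answer: 58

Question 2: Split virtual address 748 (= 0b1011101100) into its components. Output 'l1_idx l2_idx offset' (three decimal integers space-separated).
Answer: 5 3 12

Derivation:
vaddr = 748 = 0b1011101100
  top 3 bits -> l1_idx = 5
  next 2 bits -> l2_idx = 3
  bottom 5 bits -> offset = 12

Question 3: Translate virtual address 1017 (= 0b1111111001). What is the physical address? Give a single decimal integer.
Answer: 249

Derivation:
vaddr = 1017 = 0b1111111001
Split: l1_idx=7, l2_idx=3, offset=25
L1[7] = 0
L2[0][3] = 7
paddr = 7 * 32 + 25 = 249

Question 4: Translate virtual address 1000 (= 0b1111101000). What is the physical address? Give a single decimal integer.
Answer: 232

Derivation:
vaddr = 1000 = 0b1111101000
Split: l1_idx=7, l2_idx=3, offset=8
L1[7] = 0
L2[0][3] = 7
paddr = 7 * 32 + 8 = 232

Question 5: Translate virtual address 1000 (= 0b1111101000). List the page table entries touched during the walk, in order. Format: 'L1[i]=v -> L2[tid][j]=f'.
Answer: L1[7]=0 -> L2[0][3]=7

Derivation:
vaddr = 1000 = 0b1111101000
Split: l1_idx=7, l2_idx=3, offset=8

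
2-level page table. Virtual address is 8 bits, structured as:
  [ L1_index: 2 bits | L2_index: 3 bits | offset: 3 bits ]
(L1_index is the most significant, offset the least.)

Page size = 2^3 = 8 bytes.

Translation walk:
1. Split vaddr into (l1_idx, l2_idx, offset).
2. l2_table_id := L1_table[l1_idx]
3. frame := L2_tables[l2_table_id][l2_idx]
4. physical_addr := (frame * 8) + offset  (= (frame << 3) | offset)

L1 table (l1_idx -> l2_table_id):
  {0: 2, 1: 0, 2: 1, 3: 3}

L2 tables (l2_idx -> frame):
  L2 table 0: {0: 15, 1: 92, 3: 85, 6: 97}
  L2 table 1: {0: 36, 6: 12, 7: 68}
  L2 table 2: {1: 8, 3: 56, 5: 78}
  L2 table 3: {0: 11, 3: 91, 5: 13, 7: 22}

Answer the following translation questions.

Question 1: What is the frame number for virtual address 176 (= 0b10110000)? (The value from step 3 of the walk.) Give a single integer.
Answer: 12

Derivation:
vaddr = 176: l1_idx=2, l2_idx=6
L1[2] = 1; L2[1][6] = 12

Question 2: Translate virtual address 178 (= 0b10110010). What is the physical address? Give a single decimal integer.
vaddr = 178 = 0b10110010
Split: l1_idx=2, l2_idx=6, offset=2
L1[2] = 1
L2[1][6] = 12
paddr = 12 * 8 + 2 = 98

Answer: 98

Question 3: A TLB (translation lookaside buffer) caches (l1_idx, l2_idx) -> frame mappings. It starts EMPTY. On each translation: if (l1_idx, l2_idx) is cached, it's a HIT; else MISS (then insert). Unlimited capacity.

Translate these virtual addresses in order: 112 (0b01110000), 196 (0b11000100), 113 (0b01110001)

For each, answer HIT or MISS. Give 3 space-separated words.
vaddr=112: (1,6) not in TLB -> MISS, insert
vaddr=196: (3,0) not in TLB -> MISS, insert
vaddr=113: (1,6) in TLB -> HIT

Answer: MISS MISS HIT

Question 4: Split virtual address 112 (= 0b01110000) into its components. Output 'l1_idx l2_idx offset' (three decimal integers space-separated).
vaddr = 112 = 0b01110000
  top 2 bits -> l1_idx = 1
  next 3 bits -> l2_idx = 6
  bottom 3 bits -> offset = 0

Answer: 1 6 0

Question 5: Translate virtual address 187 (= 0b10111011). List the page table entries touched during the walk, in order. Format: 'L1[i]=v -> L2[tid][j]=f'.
vaddr = 187 = 0b10111011
Split: l1_idx=2, l2_idx=7, offset=3

Answer: L1[2]=1 -> L2[1][7]=68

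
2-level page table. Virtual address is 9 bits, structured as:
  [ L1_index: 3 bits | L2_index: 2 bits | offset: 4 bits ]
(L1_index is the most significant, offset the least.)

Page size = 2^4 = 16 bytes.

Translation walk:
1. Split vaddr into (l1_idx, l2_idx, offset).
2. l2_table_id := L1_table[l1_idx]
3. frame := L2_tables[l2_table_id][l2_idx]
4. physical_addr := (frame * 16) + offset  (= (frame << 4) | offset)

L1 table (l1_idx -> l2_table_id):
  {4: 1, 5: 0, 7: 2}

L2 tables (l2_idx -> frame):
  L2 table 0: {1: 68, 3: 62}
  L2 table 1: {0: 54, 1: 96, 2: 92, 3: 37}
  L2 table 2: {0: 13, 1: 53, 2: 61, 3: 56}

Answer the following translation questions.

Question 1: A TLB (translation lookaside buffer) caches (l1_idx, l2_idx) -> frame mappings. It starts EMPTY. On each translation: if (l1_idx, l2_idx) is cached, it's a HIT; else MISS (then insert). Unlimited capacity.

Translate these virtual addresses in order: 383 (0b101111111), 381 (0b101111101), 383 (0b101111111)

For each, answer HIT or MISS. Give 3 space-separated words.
Answer: MISS HIT HIT

Derivation:
vaddr=383: (5,3) not in TLB -> MISS, insert
vaddr=381: (5,3) in TLB -> HIT
vaddr=383: (5,3) in TLB -> HIT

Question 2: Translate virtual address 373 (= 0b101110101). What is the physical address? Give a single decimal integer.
vaddr = 373 = 0b101110101
Split: l1_idx=5, l2_idx=3, offset=5
L1[5] = 0
L2[0][3] = 62
paddr = 62 * 16 + 5 = 997

Answer: 997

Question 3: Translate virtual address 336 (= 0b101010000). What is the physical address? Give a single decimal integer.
Answer: 1088

Derivation:
vaddr = 336 = 0b101010000
Split: l1_idx=5, l2_idx=1, offset=0
L1[5] = 0
L2[0][1] = 68
paddr = 68 * 16 + 0 = 1088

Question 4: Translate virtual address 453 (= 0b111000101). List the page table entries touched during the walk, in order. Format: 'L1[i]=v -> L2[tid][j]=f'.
Answer: L1[7]=2 -> L2[2][0]=13

Derivation:
vaddr = 453 = 0b111000101
Split: l1_idx=7, l2_idx=0, offset=5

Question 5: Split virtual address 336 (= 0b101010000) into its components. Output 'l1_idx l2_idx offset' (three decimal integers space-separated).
Answer: 5 1 0

Derivation:
vaddr = 336 = 0b101010000
  top 3 bits -> l1_idx = 5
  next 2 bits -> l2_idx = 1
  bottom 4 bits -> offset = 0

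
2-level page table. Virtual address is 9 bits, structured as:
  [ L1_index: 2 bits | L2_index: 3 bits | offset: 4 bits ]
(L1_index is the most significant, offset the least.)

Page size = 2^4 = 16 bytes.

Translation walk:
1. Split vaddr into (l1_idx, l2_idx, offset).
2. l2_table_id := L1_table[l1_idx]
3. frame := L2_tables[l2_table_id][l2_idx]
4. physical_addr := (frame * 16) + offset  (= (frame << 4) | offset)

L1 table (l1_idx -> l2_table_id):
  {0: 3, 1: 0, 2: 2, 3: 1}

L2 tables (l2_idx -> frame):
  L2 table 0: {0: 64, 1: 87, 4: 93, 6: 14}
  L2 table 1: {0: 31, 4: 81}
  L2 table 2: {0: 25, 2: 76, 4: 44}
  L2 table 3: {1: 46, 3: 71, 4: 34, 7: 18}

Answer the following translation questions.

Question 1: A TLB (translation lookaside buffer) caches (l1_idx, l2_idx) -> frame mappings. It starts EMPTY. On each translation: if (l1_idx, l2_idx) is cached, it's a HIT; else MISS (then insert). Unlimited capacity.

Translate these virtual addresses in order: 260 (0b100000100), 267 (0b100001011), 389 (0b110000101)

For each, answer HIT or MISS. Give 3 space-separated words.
Answer: MISS HIT MISS

Derivation:
vaddr=260: (2,0) not in TLB -> MISS, insert
vaddr=267: (2,0) in TLB -> HIT
vaddr=389: (3,0) not in TLB -> MISS, insert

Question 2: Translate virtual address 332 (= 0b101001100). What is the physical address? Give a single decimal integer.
vaddr = 332 = 0b101001100
Split: l1_idx=2, l2_idx=4, offset=12
L1[2] = 2
L2[2][4] = 44
paddr = 44 * 16 + 12 = 716

Answer: 716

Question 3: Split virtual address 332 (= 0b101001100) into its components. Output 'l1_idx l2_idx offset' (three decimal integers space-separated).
Answer: 2 4 12

Derivation:
vaddr = 332 = 0b101001100
  top 2 bits -> l1_idx = 2
  next 3 bits -> l2_idx = 4
  bottom 4 bits -> offset = 12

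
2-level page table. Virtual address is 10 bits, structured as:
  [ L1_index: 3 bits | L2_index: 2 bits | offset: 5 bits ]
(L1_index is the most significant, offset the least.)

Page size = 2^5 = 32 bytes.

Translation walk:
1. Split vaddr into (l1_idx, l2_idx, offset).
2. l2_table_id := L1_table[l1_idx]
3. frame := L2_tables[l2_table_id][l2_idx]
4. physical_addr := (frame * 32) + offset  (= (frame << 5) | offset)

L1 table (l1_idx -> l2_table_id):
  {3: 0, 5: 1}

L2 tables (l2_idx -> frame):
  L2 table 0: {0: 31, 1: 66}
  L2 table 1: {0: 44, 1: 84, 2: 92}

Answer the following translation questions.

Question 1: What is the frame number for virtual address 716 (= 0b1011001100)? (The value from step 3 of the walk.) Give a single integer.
vaddr = 716: l1_idx=5, l2_idx=2
L1[5] = 1; L2[1][2] = 92

Answer: 92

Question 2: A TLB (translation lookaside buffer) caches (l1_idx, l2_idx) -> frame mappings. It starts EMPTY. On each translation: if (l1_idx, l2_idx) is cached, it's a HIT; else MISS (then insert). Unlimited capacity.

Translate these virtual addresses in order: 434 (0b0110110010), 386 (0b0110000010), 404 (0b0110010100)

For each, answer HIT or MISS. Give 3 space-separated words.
Answer: MISS MISS HIT

Derivation:
vaddr=434: (3,1) not in TLB -> MISS, insert
vaddr=386: (3,0) not in TLB -> MISS, insert
vaddr=404: (3,0) in TLB -> HIT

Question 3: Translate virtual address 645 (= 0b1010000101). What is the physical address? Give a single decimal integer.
vaddr = 645 = 0b1010000101
Split: l1_idx=5, l2_idx=0, offset=5
L1[5] = 1
L2[1][0] = 44
paddr = 44 * 32 + 5 = 1413

Answer: 1413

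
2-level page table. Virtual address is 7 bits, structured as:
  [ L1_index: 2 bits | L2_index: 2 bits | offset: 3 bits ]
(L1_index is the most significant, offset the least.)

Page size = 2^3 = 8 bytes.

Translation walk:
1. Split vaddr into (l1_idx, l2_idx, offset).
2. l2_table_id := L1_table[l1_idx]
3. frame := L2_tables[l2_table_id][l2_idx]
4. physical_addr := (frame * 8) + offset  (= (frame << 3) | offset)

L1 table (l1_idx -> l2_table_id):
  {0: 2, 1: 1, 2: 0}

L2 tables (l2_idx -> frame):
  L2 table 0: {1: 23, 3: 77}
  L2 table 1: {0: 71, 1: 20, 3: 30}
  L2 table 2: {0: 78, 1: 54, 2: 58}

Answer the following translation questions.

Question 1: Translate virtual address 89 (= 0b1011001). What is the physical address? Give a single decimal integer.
vaddr = 89 = 0b1011001
Split: l1_idx=2, l2_idx=3, offset=1
L1[2] = 0
L2[0][3] = 77
paddr = 77 * 8 + 1 = 617

Answer: 617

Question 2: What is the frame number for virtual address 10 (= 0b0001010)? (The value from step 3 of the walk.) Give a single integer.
vaddr = 10: l1_idx=0, l2_idx=1
L1[0] = 2; L2[2][1] = 54

Answer: 54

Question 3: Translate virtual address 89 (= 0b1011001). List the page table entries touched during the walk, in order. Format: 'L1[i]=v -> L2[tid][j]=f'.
Answer: L1[2]=0 -> L2[0][3]=77

Derivation:
vaddr = 89 = 0b1011001
Split: l1_idx=2, l2_idx=3, offset=1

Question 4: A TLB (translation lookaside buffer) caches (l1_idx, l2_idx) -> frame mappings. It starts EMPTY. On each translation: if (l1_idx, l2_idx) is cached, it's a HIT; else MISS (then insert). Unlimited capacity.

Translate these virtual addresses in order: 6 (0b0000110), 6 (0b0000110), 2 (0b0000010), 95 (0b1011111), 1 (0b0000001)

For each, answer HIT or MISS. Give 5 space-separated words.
Answer: MISS HIT HIT MISS HIT

Derivation:
vaddr=6: (0,0) not in TLB -> MISS, insert
vaddr=6: (0,0) in TLB -> HIT
vaddr=2: (0,0) in TLB -> HIT
vaddr=95: (2,3) not in TLB -> MISS, insert
vaddr=1: (0,0) in TLB -> HIT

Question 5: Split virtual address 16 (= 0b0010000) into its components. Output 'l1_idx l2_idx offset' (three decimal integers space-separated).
Answer: 0 2 0

Derivation:
vaddr = 16 = 0b0010000
  top 2 bits -> l1_idx = 0
  next 2 bits -> l2_idx = 2
  bottom 3 bits -> offset = 0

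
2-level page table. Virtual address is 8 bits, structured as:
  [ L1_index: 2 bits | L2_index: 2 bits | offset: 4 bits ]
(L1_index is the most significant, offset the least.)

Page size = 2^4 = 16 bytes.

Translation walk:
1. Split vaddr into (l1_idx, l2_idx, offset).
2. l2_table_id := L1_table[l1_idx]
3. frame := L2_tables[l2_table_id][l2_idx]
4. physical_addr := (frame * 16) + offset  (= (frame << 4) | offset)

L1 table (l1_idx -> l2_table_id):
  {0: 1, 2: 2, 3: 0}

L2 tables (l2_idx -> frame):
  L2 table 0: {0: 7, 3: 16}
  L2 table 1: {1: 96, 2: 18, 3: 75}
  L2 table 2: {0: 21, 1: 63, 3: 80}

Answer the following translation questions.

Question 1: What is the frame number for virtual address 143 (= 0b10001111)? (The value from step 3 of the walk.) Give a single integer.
Answer: 21

Derivation:
vaddr = 143: l1_idx=2, l2_idx=0
L1[2] = 2; L2[2][0] = 21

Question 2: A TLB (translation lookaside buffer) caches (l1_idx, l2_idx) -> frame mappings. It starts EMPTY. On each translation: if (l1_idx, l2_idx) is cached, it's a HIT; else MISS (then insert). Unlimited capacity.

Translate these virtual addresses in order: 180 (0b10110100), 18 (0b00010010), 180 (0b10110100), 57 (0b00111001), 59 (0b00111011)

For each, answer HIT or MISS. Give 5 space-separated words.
Answer: MISS MISS HIT MISS HIT

Derivation:
vaddr=180: (2,3) not in TLB -> MISS, insert
vaddr=18: (0,1) not in TLB -> MISS, insert
vaddr=180: (2,3) in TLB -> HIT
vaddr=57: (0,3) not in TLB -> MISS, insert
vaddr=59: (0,3) in TLB -> HIT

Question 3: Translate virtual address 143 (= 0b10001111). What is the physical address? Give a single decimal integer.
Answer: 351

Derivation:
vaddr = 143 = 0b10001111
Split: l1_idx=2, l2_idx=0, offset=15
L1[2] = 2
L2[2][0] = 21
paddr = 21 * 16 + 15 = 351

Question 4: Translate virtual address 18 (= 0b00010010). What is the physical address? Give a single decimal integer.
Answer: 1538

Derivation:
vaddr = 18 = 0b00010010
Split: l1_idx=0, l2_idx=1, offset=2
L1[0] = 1
L2[1][1] = 96
paddr = 96 * 16 + 2 = 1538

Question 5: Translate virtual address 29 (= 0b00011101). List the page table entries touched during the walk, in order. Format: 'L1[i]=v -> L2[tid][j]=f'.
Answer: L1[0]=1 -> L2[1][1]=96

Derivation:
vaddr = 29 = 0b00011101
Split: l1_idx=0, l2_idx=1, offset=13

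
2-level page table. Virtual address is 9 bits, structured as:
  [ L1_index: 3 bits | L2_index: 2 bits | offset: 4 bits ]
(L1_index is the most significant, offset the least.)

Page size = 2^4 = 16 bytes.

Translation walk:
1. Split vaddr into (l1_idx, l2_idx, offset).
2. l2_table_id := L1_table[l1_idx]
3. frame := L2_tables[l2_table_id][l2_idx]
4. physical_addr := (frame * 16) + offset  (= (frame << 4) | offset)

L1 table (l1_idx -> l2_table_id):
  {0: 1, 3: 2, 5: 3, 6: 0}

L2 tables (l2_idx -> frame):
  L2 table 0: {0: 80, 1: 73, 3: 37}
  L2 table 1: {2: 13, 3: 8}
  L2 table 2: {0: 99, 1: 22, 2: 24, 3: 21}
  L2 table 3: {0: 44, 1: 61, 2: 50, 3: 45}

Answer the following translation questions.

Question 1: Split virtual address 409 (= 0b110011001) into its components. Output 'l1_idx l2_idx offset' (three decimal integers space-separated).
Answer: 6 1 9

Derivation:
vaddr = 409 = 0b110011001
  top 3 bits -> l1_idx = 6
  next 2 bits -> l2_idx = 1
  bottom 4 bits -> offset = 9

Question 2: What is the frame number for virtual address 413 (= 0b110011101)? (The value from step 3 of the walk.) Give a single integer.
Answer: 73

Derivation:
vaddr = 413: l1_idx=6, l2_idx=1
L1[6] = 0; L2[0][1] = 73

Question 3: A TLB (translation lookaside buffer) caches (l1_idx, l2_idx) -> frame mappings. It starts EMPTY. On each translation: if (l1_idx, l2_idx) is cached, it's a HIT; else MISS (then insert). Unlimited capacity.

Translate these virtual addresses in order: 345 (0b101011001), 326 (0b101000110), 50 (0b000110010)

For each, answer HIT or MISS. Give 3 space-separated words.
Answer: MISS MISS MISS

Derivation:
vaddr=345: (5,1) not in TLB -> MISS, insert
vaddr=326: (5,0) not in TLB -> MISS, insert
vaddr=50: (0,3) not in TLB -> MISS, insert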